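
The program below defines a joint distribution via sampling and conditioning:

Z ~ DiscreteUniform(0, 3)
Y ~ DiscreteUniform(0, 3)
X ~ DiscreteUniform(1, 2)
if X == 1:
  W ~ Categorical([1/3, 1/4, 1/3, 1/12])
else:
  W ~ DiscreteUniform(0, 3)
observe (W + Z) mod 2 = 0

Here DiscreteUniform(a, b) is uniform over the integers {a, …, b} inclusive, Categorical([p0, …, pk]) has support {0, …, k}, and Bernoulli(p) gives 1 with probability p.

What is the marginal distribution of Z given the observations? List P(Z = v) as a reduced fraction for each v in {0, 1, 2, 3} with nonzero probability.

Enumerate traces; 64 have nonzero weight after conditioning:
  (Z=0, Y=0, X=1, W=0) weight 1/96
  (Z=0, Y=0, X=1, W=2) weight 1/96
  (Z=0, Y=0, X=2, W=0) weight 1/128
  (Z=0, Y=0, X=2, W=2) weight 1/128
  (Z=0, Y=1, X=1, W=0) weight 1/96
  (Z=0, Y=1, X=1, W=2) weight 1/96
  (Z=0, Y=1, X=2, W=0) weight 1/128
  (Z=0, Y=1, X=2, W=2) weight 1/128
  (Z=1, Y=0, X=1, W=1) weight 1/128
  (Z=2, Y=0, X=1, W=0) weight 1/96
  … 54 more
Group by Z:
  weight(Z=0) = 7/48
  weight(Z=1) = 5/48
  weight(Z=2) = 7/48
  weight(Z=3) = 5/48
Total weight = 7/48 + 5/48 + 7/48 + 5/48 = 1/2
P(Z=0 | obs) = 7/48 / 1/2 = 7/24
P(Z=1 | obs) = 5/48 / 1/2 = 5/24
P(Z=2 | obs) = 7/48 / 1/2 = 7/24
P(Z=3 | obs) = 5/48 / 1/2 = 5/24

P(Z=0) = 7/24, P(Z=1) = 5/24, P(Z=2) = 7/24, P(Z=3) = 5/24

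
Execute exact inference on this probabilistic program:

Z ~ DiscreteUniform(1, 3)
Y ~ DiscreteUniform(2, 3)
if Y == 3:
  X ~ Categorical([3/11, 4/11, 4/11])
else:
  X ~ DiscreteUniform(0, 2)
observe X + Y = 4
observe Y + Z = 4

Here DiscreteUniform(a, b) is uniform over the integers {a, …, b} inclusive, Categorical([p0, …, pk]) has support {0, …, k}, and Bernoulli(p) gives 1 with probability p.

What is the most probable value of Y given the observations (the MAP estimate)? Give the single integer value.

argmax_v P(Y = v | obs) = 3

Enumerate traces; 2 have nonzero weight after conditioning:
  (Z=1, Y=3, X=1) weight 2/33
  (Z=2, Y=2, X=2) weight 1/18
Group by Y:
  weight(Y=2) = 1/18
  weight(Y=3) = 2/33
Total weight = 1/18 + 2/33 = 23/198
P(Y=2 | obs) = 1/18 / 23/198 = 11/23
P(Y=3 | obs) = 2/33 / 23/198 = 12/23
argmax = 3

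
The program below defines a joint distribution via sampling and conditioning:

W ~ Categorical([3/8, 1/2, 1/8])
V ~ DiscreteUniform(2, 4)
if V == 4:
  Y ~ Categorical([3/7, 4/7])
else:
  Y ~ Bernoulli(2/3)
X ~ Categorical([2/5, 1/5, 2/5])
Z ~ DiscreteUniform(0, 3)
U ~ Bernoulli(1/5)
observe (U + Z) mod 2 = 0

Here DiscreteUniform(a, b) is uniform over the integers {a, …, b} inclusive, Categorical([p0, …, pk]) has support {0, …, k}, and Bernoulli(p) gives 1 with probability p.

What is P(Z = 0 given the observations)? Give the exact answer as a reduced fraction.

Enumerate traces; 216 have nonzero weight after conditioning:
  (W=0, V=2, Y=0, X=0, Z=0, U=0) weight 1/300
  (W=0, V=2, Y=0, X=0, Z=1, U=1) weight 1/1200
  (W=0, V=2, Y=0, X=0, Z=2, U=0) weight 1/300
  (W=0, V=2, Y=0, X=0, Z=3, U=1) weight 1/1200
  (W=0, V=2, Y=0, X=1, Z=0, U=0) weight 1/600
  (W=0, V=2, Y=0, X=1, Z=1, U=1) weight 1/2400
  (W=0, V=2, Y=0, X=1, Z=2, U=0) weight 1/600
  (W=0, V=2, Y=0, X=1, Z=3, U=1) weight 1/2400
  … 208 more
Group by Z:
  weight(Z=0) = 1/5
  weight(Z=1) = 1/20
  weight(Z=2) = 1/5
  weight(Z=3) = 1/20
Total weight = 1/5 + 1/20 + 1/5 + 1/20 = 1/2
P(Z=0 | obs) = 1/5 / 1/2 = 2/5
P(Z=1 | obs) = 1/20 / 1/2 = 1/10
P(Z=2 | obs) = 1/5 / 1/2 = 2/5
P(Z=3 | obs) = 1/20 / 1/2 = 1/10

P(Z = 0 | obs) = 2/5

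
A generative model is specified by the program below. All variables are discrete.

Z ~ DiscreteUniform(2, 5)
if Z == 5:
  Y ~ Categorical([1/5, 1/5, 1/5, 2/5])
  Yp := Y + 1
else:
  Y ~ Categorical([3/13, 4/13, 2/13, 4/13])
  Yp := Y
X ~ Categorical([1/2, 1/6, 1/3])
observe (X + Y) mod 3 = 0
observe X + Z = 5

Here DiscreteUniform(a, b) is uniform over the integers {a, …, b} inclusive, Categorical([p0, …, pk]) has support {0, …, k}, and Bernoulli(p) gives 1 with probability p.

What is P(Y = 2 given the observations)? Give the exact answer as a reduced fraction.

Enumerate traces; 4 have nonzero weight after conditioning:
  (Z=3, Y=1, X=2) weight 1/39
  (Z=4, Y=2, X=1) weight 1/156
  (Z=5, Y=0, X=0) weight 1/40
  (Z=5, Y=3, X=0) weight 1/20
Group by Y:
  weight(Y=0) = 1/40
  weight(Y=1) = 1/39
  weight(Y=2) = 1/156
  weight(Y=3) = 1/20
Total weight = 1/40 + 1/39 + 1/156 + 1/20 = 167/1560
P(Y=0 | obs) = 1/40 / 167/1560 = 39/167
P(Y=1 | obs) = 1/39 / 167/1560 = 40/167
P(Y=2 | obs) = 1/156 / 167/1560 = 10/167
P(Y=3 | obs) = 1/20 / 167/1560 = 78/167

P(Y = 2 | obs) = 10/167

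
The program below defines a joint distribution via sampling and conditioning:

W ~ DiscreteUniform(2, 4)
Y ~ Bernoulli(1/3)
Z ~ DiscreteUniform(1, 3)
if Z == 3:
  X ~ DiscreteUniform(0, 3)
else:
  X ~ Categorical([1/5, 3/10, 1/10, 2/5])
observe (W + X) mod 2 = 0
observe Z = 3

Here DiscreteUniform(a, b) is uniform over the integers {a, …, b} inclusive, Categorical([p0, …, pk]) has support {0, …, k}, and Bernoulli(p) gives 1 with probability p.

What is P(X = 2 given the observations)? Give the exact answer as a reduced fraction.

Enumerate traces; 12 have nonzero weight after conditioning:
  (W=2, Y=0, Z=3, X=0) weight 1/54
  (W=2, Y=0, Z=3, X=2) weight 1/54
  (W=2, Y=1, Z=3, X=0) weight 1/108
  (W=2, Y=1, Z=3, X=2) weight 1/108
  (W=3, Y=0, Z=3, X=1) weight 1/54
  (W=3, Y=0, Z=3, X=3) weight 1/54
  (W=3, Y=1, Z=3, X=1) weight 1/108
  (W=3, Y=1, Z=3, X=3) weight 1/108
  … 4 more
Group by X:
  weight(X=0) = 1/18
  weight(X=1) = 1/36
  weight(X=2) = 1/18
  weight(X=3) = 1/36
Total weight = 1/18 + 1/36 + 1/18 + 1/36 = 1/6
P(X=0 | obs) = 1/18 / 1/6 = 1/3
P(X=1 | obs) = 1/36 / 1/6 = 1/6
P(X=2 | obs) = 1/18 / 1/6 = 1/3
P(X=3 | obs) = 1/36 / 1/6 = 1/6

P(X = 2 | obs) = 1/3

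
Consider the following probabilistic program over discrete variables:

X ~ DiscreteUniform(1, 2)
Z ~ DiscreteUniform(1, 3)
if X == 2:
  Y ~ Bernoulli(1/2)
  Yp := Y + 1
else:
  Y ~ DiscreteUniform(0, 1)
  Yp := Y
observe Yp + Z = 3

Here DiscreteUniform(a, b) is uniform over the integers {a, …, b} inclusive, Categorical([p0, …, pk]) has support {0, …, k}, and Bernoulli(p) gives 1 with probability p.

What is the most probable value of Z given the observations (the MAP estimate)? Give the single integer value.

argmax_v P(Z = v | obs) = 2

Enumerate traces; 4 have nonzero weight after conditioning:
  (X=1, Z=2, Y=1) weight 1/12
  (X=1, Z=3, Y=0) weight 1/12
  (X=2, Z=1, Y=1) weight 1/12
  (X=2, Z=2, Y=0) weight 1/12
Group by Z:
  weight(Z=1) = 1/12
  weight(Z=2) = 1/6
  weight(Z=3) = 1/12
Total weight = 1/12 + 1/6 + 1/12 = 1/3
P(Z=1 | obs) = 1/12 / 1/3 = 1/4
P(Z=2 | obs) = 1/6 / 1/3 = 1/2
P(Z=3 | obs) = 1/12 / 1/3 = 1/4
argmax = 2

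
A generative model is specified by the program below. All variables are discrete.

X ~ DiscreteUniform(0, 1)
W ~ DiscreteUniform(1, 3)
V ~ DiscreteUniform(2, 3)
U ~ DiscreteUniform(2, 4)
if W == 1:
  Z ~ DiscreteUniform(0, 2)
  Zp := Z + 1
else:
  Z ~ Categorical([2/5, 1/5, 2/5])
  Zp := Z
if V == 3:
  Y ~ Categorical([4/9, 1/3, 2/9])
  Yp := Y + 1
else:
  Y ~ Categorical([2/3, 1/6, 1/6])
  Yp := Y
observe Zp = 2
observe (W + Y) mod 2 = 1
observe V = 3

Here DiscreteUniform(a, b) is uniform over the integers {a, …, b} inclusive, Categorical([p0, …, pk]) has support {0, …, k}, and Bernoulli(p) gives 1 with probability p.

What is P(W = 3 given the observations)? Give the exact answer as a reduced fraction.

Enumerate traces; 30 have nonzero weight after conditioning:
  (X=0, W=1, V=3, U=2, Z=1, Y=0) weight 1/243
  (X=0, W=1, V=3, U=2, Z=1, Y=2) weight 1/486
  (X=0, W=1, V=3, U=3, Z=1, Y=0) weight 1/243
  (X=0, W=1, V=3, U=3, Z=1, Y=2) weight 1/486
  (X=0, W=1, V=3, U=4, Z=1, Y=0) weight 1/243
  (X=0, W=1, V=3, U=4, Z=1, Y=2) weight 1/486
  (X=0, W=2, V=3, U=2, Z=2, Y=1) weight 1/270
  (X=0, W=2, V=3, U=3, Z=2, Y=1) weight 1/270
  (X=0, W=3, V=3, U=2, Z=2, Y=0) weight 2/405
  … 21 more
Group by W:
  weight(W=1) = 1/27
  weight(W=2) = 1/45
  weight(W=3) = 2/45
Total weight = 1/27 + 1/45 + 2/45 = 14/135
P(W=1 | obs) = 1/27 / 14/135 = 5/14
P(W=2 | obs) = 1/45 / 14/135 = 3/14
P(W=3 | obs) = 2/45 / 14/135 = 3/7

P(W = 3 | obs) = 3/7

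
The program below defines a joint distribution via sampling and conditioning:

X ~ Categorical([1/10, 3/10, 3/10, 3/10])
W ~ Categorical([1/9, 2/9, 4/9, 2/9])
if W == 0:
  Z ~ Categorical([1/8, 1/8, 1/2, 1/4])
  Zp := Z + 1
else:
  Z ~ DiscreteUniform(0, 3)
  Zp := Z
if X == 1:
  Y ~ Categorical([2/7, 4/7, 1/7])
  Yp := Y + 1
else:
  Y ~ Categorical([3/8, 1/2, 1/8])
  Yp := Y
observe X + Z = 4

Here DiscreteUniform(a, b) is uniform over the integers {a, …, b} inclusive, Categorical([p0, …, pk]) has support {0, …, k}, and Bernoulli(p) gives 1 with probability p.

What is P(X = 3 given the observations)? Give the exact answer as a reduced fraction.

Enumerate traces; 36 have nonzero weight after conditioning:
  (X=1, W=0, Z=3, Y=0) weight 1/420
  (X=1, W=0, Z=3, Y=1) weight 1/210
  (X=1, W=0, Z=3, Y=2) weight 1/840
  (X=1, W=1, Z=3, Y=0) weight 1/210
  (X=1, W=1, Z=3, Y=1) weight 1/105
  (X=1, W=1, Z=3, Y=2) weight 1/420
  (X=1, W=2, Z=3, Y=0) weight 1/105
  (X=1, W=2, Z=3, Y=1) weight 2/105
  (X=2, W=0, Z=2, Y=0) weight 1/160
  (X=3, W=0, Z=1, Y=0) weight 1/640
  … 26 more
Group by X:
  weight(X=1) = 3/40
  weight(X=2) = 1/12
  weight(X=3) = 17/240
Total weight = 3/40 + 1/12 + 17/240 = 11/48
P(X=1 | obs) = 3/40 / 11/48 = 18/55
P(X=2 | obs) = 1/12 / 11/48 = 4/11
P(X=3 | obs) = 17/240 / 11/48 = 17/55

P(X = 3 | obs) = 17/55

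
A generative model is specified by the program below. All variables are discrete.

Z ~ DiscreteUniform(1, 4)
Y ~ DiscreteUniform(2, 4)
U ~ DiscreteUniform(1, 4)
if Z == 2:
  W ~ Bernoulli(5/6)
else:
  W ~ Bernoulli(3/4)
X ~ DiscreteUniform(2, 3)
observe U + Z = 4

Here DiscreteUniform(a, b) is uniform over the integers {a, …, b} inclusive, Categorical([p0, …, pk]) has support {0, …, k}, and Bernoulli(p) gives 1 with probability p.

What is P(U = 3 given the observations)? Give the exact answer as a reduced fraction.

Enumerate traces; 36 have nonzero weight after conditioning:
  (Z=1, Y=2, U=3, W=0, X=2) weight 1/384
  (Z=1, Y=2, U=3, W=0, X=3) weight 1/384
  (Z=1, Y=2, U=3, W=1, X=2) weight 1/128
  (Z=1, Y=2, U=3, W=1, X=3) weight 1/128
  (Z=1, Y=3, U=3, W=0, X=2) weight 1/384
  (Z=1, Y=3, U=3, W=0, X=3) weight 1/384
  (Z=1, Y=3, U=3, W=1, X=2) weight 1/128
  (Z=1, Y=3, U=3, W=1, X=3) weight 1/128
  (Z=2, Y=2, U=2, W=0, X=2) weight 1/576
  (Z=3, Y=2, U=1, W=0, X=2) weight 1/384
  … 26 more
Group by U:
  weight(U=1) = 1/16
  weight(U=2) = 1/16
  weight(U=3) = 1/16
Total weight = 1/16 + 1/16 + 1/16 = 3/16
P(U=1 | obs) = 1/16 / 3/16 = 1/3
P(U=2 | obs) = 1/16 / 3/16 = 1/3
P(U=3 | obs) = 1/16 / 3/16 = 1/3

P(U = 3 | obs) = 1/3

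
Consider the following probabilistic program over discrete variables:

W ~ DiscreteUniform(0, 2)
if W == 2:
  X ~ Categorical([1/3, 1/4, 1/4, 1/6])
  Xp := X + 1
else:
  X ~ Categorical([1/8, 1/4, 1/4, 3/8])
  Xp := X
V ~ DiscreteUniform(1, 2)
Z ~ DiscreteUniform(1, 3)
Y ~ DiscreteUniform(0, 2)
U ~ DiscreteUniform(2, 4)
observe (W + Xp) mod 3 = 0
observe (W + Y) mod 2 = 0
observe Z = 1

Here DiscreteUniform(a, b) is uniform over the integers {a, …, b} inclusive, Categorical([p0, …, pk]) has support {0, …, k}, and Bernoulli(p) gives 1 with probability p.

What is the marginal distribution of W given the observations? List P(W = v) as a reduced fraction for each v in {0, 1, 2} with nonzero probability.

Enumerate traces; 54 have nonzero weight after conditioning:
  (W=0, X=0, V=1, Z=1, Y=0, U=2) weight 1/1296
  (W=0, X=0, V=1, Z=1, Y=0, U=3) weight 1/1296
  (W=0, X=0, V=1, Z=1, Y=0, U=4) weight 1/1296
  (W=0, X=0, V=1, Z=1, Y=2, U=2) weight 1/1296
  (W=0, X=0, V=1, Z=1, Y=2, U=3) weight 1/1296
  (W=0, X=0, V=1, Z=1, Y=2, U=4) weight 1/1296
  (W=0, X=0, V=2, Z=1, Y=0, U=2) weight 1/1296
  (W=0, X=0, V=2, Z=1, Y=0, U=3) weight 1/1296
  (W=1, X=2, V=1, Z=1, Y=1, U=2) weight 1/648
  (W=2, X=0, V=1, Z=1, Y=0, U=2) weight 1/486
  … 44 more
Group by W:
  weight(W=0) = 1/27
  weight(W=1) = 1/108
  weight(W=2) = 1/27
Total weight = 1/27 + 1/108 + 1/27 = 1/12
P(W=0 | obs) = 1/27 / 1/12 = 4/9
P(W=1 | obs) = 1/108 / 1/12 = 1/9
P(W=2 | obs) = 1/27 / 1/12 = 4/9

P(W=0) = 4/9, P(W=1) = 1/9, P(W=2) = 4/9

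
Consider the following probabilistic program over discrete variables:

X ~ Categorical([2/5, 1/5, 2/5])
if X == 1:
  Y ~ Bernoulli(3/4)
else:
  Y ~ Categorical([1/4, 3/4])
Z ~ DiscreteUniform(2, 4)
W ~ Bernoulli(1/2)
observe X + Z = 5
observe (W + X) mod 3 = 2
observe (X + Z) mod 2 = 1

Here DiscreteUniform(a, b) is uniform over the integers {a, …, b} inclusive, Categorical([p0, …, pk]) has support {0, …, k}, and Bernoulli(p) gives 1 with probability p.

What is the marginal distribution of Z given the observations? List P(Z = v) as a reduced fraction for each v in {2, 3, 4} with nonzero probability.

Enumerate traces; 4 have nonzero weight after conditioning:
  (X=1, Y=0, Z=4, W=1) weight 1/120
  (X=1, Y=1, Z=4, W=1) weight 1/40
  (X=2, Y=0, Z=3, W=0) weight 1/60
  (X=2, Y=1, Z=3, W=0) weight 1/20
Group by Z:
  weight(Z=3) = 1/15
  weight(Z=4) = 1/30
Total weight = 1/15 + 1/30 = 1/10
P(Z=3 | obs) = 1/15 / 1/10 = 2/3
P(Z=4 | obs) = 1/30 / 1/10 = 1/3

P(Z=3) = 2/3, P(Z=4) = 1/3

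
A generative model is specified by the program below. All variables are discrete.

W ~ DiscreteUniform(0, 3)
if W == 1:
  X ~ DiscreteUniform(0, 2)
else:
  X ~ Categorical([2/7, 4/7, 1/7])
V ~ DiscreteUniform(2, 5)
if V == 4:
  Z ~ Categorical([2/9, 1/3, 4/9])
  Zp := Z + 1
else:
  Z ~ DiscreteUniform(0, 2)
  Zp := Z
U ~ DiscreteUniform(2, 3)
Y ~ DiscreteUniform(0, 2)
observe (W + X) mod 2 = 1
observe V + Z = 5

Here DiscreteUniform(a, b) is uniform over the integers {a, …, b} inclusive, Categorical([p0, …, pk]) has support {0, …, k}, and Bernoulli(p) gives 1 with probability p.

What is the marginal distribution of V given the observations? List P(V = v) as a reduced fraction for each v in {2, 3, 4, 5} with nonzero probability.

Enumerate traces; 108 have nonzero weight after conditioning:
  (W=0, X=1, V=3, Z=2, U=2, Y=0) weight 1/504
  (W=0, X=1, V=3, Z=2, U=2, Y=1) weight 1/504
  (W=0, X=1, V=3, Z=2, U=2, Y=2) weight 1/504
  (W=0, X=1, V=3, Z=2, U=3, Y=0) weight 1/504
  (W=0, X=1, V=3, Z=2, U=3, Y=1) weight 1/504
  (W=0, X=1, V=3, Z=2, U=3, Y=2) weight 1/504
  (W=0, X=1, V=4, Z=1, U=2, Y=0) weight 1/504
  (W=0, X=1, V=4, Z=1, U=2, Y=1) weight 1/504
  (W=0, X=1, V=5, Z=0, U=2, Y=0) weight 1/504
  … 99 more
Group by V:
  weight(V=3) = 47/1008
  weight(V=4) = 47/1008
  weight(V=5) = 47/1008
Total weight = 47/1008 + 47/1008 + 47/1008 = 47/336
P(V=3 | obs) = 47/1008 / 47/336 = 1/3
P(V=4 | obs) = 47/1008 / 47/336 = 1/3
P(V=5 | obs) = 47/1008 / 47/336 = 1/3

P(V=3) = 1/3, P(V=4) = 1/3, P(V=5) = 1/3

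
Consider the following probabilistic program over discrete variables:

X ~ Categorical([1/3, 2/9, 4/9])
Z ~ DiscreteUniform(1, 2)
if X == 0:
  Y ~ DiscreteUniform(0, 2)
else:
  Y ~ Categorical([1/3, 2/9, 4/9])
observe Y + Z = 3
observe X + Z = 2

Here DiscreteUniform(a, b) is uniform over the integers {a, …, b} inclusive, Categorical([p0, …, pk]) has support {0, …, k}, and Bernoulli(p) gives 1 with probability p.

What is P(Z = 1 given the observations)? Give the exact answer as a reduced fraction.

P(Z = 1 | obs) = 8/17

Enumerate traces; 2 have nonzero weight after conditioning:
  (X=0, Z=2, Y=1) weight 1/18
  (X=1, Z=1, Y=2) weight 4/81
Group by Z:
  weight(Z=1) = 4/81
  weight(Z=2) = 1/18
Total weight = 4/81 + 1/18 = 17/162
P(Z=1 | obs) = 4/81 / 17/162 = 8/17
P(Z=2 | obs) = 1/18 / 17/162 = 9/17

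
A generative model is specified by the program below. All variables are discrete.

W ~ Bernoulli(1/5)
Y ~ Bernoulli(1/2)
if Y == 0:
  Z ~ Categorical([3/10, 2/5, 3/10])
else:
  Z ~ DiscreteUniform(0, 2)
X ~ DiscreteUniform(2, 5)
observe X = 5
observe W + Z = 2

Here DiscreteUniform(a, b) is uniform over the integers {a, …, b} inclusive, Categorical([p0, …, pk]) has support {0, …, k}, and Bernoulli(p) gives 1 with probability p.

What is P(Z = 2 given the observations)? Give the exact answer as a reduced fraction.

Enumerate traces; 4 have nonzero weight after conditioning:
  (W=0, Y=0, Z=2, X=5) weight 3/100
  (W=0, Y=1, Z=2, X=5) weight 1/30
  (W=1, Y=0, Z=1, X=5) weight 1/100
  (W=1, Y=1, Z=1, X=5) weight 1/120
Group by Z:
  weight(Z=1) = 11/600
  weight(Z=2) = 19/300
Total weight = 11/600 + 19/300 = 49/600
P(Z=1 | obs) = 11/600 / 49/600 = 11/49
P(Z=2 | obs) = 19/300 / 49/600 = 38/49

P(Z = 2 | obs) = 38/49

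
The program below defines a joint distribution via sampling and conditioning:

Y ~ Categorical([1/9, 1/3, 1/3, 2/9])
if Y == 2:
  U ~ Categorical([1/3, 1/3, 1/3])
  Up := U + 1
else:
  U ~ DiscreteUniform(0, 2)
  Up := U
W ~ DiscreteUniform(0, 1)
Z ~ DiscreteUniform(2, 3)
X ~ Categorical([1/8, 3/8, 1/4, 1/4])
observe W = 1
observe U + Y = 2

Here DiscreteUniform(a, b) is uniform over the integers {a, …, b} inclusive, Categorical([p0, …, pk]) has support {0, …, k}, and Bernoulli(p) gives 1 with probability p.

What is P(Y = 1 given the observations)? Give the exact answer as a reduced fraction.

P(Y = 1 | obs) = 3/7

Enumerate traces; 24 have nonzero weight after conditioning:
  (Y=0, U=2, W=1, Z=2, X=0) weight 1/864
  (Y=0, U=2, W=1, Z=2, X=1) weight 1/288
  (Y=0, U=2, W=1, Z=2, X=2) weight 1/432
  (Y=0, U=2, W=1, Z=2, X=3) weight 1/432
  (Y=0, U=2, W=1, Z=3, X=0) weight 1/864
  (Y=0, U=2, W=1, Z=3, X=1) weight 1/288
  (Y=0, U=2, W=1, Z=3, X=2) weight 1/432
  (Y=0, U=2, W=1, Z=3, X=3) weight 1/432
  (Y=1, U=1, W=1, Z=2, X=0) weight 1/288
  (Y=2, U=0, W=1, Z=2, X=0) weight 1/288
  … 14 more
Group by Y:
  weight(Y=0) = 1/54
  weight(Y=1) = 1/18
  weight(Y=2) = 1/18
Total weight = 1/54 + 1/18 + 1/18 = 7/54
P(Y=0 | obs) = 1/54 / 7/54 = 1/7
P(Y=1 | obs) = 1/18 / 7/54 = 3/7
P(Y=2 | obs) = 1/18 / 7/54 = 3/7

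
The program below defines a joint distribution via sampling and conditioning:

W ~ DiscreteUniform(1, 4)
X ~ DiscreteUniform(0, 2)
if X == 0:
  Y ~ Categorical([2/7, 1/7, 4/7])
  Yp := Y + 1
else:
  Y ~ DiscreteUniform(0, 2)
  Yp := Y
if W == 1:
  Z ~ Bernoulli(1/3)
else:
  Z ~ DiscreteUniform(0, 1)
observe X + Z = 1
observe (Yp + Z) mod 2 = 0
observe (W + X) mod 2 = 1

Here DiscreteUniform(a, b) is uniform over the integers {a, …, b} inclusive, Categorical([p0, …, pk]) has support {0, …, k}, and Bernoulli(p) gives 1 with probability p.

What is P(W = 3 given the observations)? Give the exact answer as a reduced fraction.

Enumerate traces; 8 have nonzero weight after conditioning:
  (W=1, X=0, Y=0, Z=1) weight 1/126
  (W=1, X=0, Y=2, Z=1) weight 1/63
  (W=2, X=1, Y=0, Z=0) weight 1/72
  (W=2, X=1, Y=2, Z=0) weight 1/72
  (W=3, X=0, Y=0, Z=1) weight 1/84
  (W=3, X=0, Y=2, Z=1) weight 1/42
  (W=4, X=1, Y=0, Z=0) weight 1/72
  (W=4, X=1, Y=2, Z=0) weight 1/72
Group by W:
  weight(W=1) = 1/42
  weight(W=2) = 1/36
  weight(W=3) = 1/28
  weight(W=4) = 1/36
Total weight = 1/42 + 1/36 + 1/28 + 1/36 = 29/252
P(W=1 | obs) = 1/42 / 29/252 = 6/29
P(W=2 | obs) = 1/36 / 29/252 = 7/29
P(W=3 | obs) = 1/28 / 29/252 = 9/29
P(W=4 | obs) = 1/36 / 29/252 = 7/29

P(W = 3 | obs) = 9/29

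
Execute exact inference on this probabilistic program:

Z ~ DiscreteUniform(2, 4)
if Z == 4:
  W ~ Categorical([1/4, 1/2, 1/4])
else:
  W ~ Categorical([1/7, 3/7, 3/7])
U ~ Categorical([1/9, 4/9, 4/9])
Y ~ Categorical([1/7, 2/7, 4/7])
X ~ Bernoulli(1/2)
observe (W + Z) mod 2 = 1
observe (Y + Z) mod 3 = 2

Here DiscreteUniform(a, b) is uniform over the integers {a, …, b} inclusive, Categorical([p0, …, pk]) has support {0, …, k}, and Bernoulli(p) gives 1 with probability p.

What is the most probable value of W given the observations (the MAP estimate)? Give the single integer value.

argmax_v P(W = v | obs) = 2

Enumerate traces; 24 have nonzero weight after conditioning:
  (Z=2, W=1, U=0, Y=0, X=0) weight 1/882
  (Z=2, W=1, U=0, Y=0, X=1) weight 1/882
  (Z=2, W=1, U=1, Y=0, X=0) weight 2/441
  (Z=2, W=1, U=1, Y=0, X=1) weight 2/441
  (Z=2, W=1, U=2, Y=0, X=0) weight 2/441
  (Z=2, W=1, U=2, Y=0, X=1) weight 2/441
  (Z=3, W=0, U=0, Y=2, X=0) weight 2/1323
  (Z=3, W=0, U=0, Y=2, X=1) weight 2/1323
  (Z=3, W=2, U=0, Y=2, X=0) weight 2/441
  … 15 more
Group by W:
  weight(W=0) = 4/147
  weight(W=1) = 10/147
  weight(W=2) = 4/49
Total weight = 4/147 + 10/147 + 4/49 = 26/147
P(W=0 | obs) = 4/147 / 26/147 = 2/13
P(W=1 | obs) = 10/147 / 26/147 = 5/13
P(W=2 | obs) = 4/49 / 26/147 = 6/13
argmax = 2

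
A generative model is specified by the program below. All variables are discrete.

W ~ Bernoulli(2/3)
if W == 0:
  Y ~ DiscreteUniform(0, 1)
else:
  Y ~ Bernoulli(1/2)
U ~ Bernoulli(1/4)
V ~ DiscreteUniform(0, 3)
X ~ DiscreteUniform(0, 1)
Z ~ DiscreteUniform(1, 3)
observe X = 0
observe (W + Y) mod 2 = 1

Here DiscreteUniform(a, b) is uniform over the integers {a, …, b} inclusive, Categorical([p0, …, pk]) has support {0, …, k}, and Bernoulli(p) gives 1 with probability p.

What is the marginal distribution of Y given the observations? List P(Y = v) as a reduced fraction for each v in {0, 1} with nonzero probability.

P(Y=0) = 2/3, P(Y=1) = 1/3

Enumerate traces; 48 have nonzero weight after conditioning:
  (W=0, Y=1, U=0, V=0, X=0, Z=1) weight 1/192
  (W=0, Y=1, U=0, V=0, X=0, Z=2) weight 1/192
  (W=0, Y=1, U=0, V=0, X=0, Z=3) weight 1/192
  (W=0, Y=1, U=0, V=1, X=0, Z=1) weight 1/192
  (W=0, Y=1, U=0, V=1, X=0, Z=2) weight 1/192
  (W=0, Y=1, U=0, V=1, X=0, Z=3) weight 1/192
  (W=0, Y=1, U=0, V=2, X=0, Z=1) weight 1/192
  (W=0, Y=1, U=0, V=2, X=0, Z=2) weight 1/192
  (W=1, Y=0, U=0, V=0, X=0, Z=1) weight 1/96
  … 39 more
Group by Y:
  weight(Y=0) = 1/6
  weight(Y=1) = 1/12
Total weight = 1/6 + 1/12 = 1/4
P(Y=0 | obs) = 1/6 / 1/4 = 2/3
P(Y=1 | obs) = 1/12 / 1/4 = 1/3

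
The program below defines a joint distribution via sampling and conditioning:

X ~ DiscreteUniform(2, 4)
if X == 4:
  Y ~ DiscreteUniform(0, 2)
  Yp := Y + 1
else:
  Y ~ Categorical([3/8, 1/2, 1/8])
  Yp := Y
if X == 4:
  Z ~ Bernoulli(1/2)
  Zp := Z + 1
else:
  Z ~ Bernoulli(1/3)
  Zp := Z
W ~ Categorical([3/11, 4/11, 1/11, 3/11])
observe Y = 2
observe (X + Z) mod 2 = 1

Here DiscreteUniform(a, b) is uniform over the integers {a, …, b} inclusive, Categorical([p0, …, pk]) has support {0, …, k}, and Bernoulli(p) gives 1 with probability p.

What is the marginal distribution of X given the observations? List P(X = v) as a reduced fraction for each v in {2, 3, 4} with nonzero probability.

Enumerate traces; 12 have nonzero weight after conditioning:
  (X=2, Y=2, Z=1, W=0) weight 1/264
  (X=2, Y=2, Z=1, W=1) weight 1/198
  (X=2, Y=2, Z=1, W=2) weight 1/792
  (X=2, Y=2, Z=1, W=3) weight 1/264
  (X=3, Y=2, Z=0, W=0) weight 1/132
  (X=3, Y=2, Z=0, W=1) weight 1/99
  (X=3, Y=2, Z=0, W=2) weight 1/396
  (X=3, Y=2, Z=0, W=3) weight 1/132
  (X=4, Y=2, Z=1, W=0) weight 1/66
  … 3 more
Group by X:
  weight(X=2) = 1/72
  weight(X=3) = 1/36
  weight(X=4) = 1/18
Total weight = 1/72 + 1/36 + 1/18 = 7/72
P(X=2 | obs) = 1/72 / 7/72 = 1/7
P(X=3 | obs) = 1/36 / 7/72 = 2/7
P(X=4 | obs) = 1/18 / 7/72 = 4/7

P(X=2) = 1/7, P(X=3) = 2/7, P(X=4) = 4/7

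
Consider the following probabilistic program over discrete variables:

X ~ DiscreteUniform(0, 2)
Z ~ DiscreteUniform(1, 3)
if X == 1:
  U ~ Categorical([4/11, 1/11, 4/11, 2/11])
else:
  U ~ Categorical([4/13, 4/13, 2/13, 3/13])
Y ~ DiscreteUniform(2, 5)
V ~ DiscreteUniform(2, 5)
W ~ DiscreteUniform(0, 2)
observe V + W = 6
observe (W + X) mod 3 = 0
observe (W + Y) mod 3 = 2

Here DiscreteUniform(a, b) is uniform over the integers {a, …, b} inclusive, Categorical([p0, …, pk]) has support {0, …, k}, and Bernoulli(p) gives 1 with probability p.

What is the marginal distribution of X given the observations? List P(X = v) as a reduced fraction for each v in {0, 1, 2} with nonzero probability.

P(X=1) = 1/2, P(X=2) = 1/2

Enumerate traces; 24 have nonzero weight after conditioning:
  (X=1, Z=1, U=0, Y=3, V=4, W=2) weight 1/1188
  (X=1, Z=1, U=1, Y=3, V=4, W=2) weight 1/4752
  (X=1, Z=1, U=2, Y=3, V=4, W=2) weight 1/1188
  (X=1, Z=1, U=3, Y=3, V=4, W=2) weight 1/2376
  (X=1, Z=2, U=0, Y=3, V=4, W=2) weight 1/1188
  (X=1, Z=2, U=1, Y=3, V=4, W=2) weight 1/4752
  (X=1, Z=2, U=2, Y=3, V=4, W=2) weight 1/1188
  (X=1, Z=2, U=3, Y=3, V=4, W=2) weight 1/2376
  (X=2, Z=1, U=0, Y=4, V=5, W=1) weight 1/1404
  … 15 more
Group by X:
  weight(X=1) = 1/144
  weight(X=2) = 1/144
Total weight = 1/144 + 1/144 = 1/72
P(X=1 | obs) = 1/144 / 1/72 = 1/2
P(X=2 | obs) = 1/144 / 1/72 = 1/2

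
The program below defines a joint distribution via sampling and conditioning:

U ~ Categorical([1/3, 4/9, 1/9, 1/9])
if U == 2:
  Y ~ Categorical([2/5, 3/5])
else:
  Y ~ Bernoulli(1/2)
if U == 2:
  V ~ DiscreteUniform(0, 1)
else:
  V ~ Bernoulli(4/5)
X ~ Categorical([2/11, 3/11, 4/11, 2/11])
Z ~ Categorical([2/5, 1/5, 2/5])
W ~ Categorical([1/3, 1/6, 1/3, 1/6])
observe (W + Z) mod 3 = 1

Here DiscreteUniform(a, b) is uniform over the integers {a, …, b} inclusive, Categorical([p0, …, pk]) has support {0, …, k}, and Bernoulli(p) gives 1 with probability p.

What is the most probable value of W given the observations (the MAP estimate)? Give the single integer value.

Enumerate traces; 256 have nonzero weight after conditioning:
  (U=0, Y=0, V=0, X=0, Z=0, W=1) weight 1/2475
  (U=0, Y=0, V=0, X=0, Z=1, W=0) weight 1/2475
  (U=0, Y=0, V=0, X=0, Z=1, W=3) weight 1/4950
  (U=0, Y=0, V=0, X=0, Z=2, W=2) weight 2/2475
  (U=0, Y=0, V=0, X=1, Z=0, W=1) weight 1/1650
  (U=0, Y=0, V=0, X=1, Z=1, W=0) weight 1/1650
  (U=0, Y=0, V=0, X=1, Z=1, W=3) weight 1/3300
  (U=0, Y=0, V=0, X=1, Z=2, W=2) weight 1/825
  … 248 more
Group by W:
  weight(W=0) = 1/15
  weight(W=1) = 1/15
  weight(W=2) = 2/15
  weight(W=3) = 1/30
Total weight = 1/15 + 1/15 + 2/15 + 1/30 = 3/10
P(W=0 | obs) = 1/15 / 3/10 = 2/9
P(W=1 | obs) = 1/15 / 3/10 = 2/9
P(W=2 | obs) = 2/15 / 3/10 = 4/9
P(W=3 | obs) = 1/30 / 3/10 = 1/9
argmax = 2

argmax_v P(W = v | obs) = 2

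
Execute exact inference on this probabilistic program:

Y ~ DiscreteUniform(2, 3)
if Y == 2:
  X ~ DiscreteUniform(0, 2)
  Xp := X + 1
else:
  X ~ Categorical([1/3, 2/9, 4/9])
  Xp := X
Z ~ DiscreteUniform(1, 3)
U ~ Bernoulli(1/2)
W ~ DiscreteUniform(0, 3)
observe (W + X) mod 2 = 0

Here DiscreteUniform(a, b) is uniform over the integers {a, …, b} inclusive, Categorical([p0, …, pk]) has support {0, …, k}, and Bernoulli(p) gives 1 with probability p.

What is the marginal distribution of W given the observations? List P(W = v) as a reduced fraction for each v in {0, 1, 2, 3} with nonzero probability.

P(W=0) = 13/36, P(W=1) = 5/36, P(W=2) = 13/36, P(W=3) = 5/36

Enumerate traces; 72 have nonzero weight after conditioning:
  (Y=2, X=0, Z=1, U=0, W=0) weight 1/144
  (Y=2, X=0, Z=1, U=0, W=2) weight 1/144
  (Y=2, X=0, Z=1, U=1, W=0) weight 1/144
  (Y=2, X=0, Z=1, U=1, W=2) weight 1/144
  (Y=2, X=0, Z=2, U=0, W=0) weight 1/144
  (Y=2, X=0, Z=2, U=0, W=2) weight 1/144
  (Y=2, X=0, Z=2, U=1, W=0) weight 1/144
  (Y=2, X=0, Z=2, U=1, W=2) weight 1/144
  (Y=2, X=1, Z=1, U=0, W=1) weight 1/144
  (Y=2, X=1, Z=1, U=0, W=3) weight 1/144
  … 62 more
Group by W:
  weight(W=0) = 13/72
  weight(W=1) = 5/72
  weight(W=2) = 13/72
  weight(W=3) = 5/72
Total weight = 13/72 + 5/72 + 13/72 + 5/72 = 1/2
P(W=0 | obs) = 13/72 / 1/2 = 13/36
P(W=1 | obs) = 5/72 / 1/2 = 5/36
P(W=2 | obs) = 13/72 / 1/2 = 13/36
P(W=3 | obs) = 5/72 / 1/2 = 5/36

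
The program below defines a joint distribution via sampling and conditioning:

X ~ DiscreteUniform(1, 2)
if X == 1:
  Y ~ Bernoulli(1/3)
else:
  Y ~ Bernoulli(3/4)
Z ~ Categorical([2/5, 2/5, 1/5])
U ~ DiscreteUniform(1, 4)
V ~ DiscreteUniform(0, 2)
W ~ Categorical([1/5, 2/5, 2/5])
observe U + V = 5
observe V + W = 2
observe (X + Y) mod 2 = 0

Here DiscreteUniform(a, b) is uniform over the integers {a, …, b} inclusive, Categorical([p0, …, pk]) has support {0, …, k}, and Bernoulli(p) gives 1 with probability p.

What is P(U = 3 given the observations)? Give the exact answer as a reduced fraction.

Enumerate traces; 12 have nonzero weight after conditioning:
  (X=1, Y=1, Z=0, U=3, V=2, W=0) weight 1/900
  (X=1, Y=1, Z=0, U=4, V=1, W=1) weight 1/450
  (X=1, Y=1, Z=1, U=3, V=2, W=0) weight 1/900
  (X=1, Y=1, Z=1, U=4, V=1, W=1) weight 1/450
  (X=1, Y=1, Z=2, U=3, V=2, W=0) weight 1/1800
  (X=1, Y=1, Z=2, U=4, V=1, W=1) weight 1/900
  (X=2, Y=0, Z=0, U=3, V=2, W=0) weight 1/1200
  (X=2, Y=0, Z=0, U=4, V=1, W=1) weight 1/600
  … 4 more
Group by U:
  weight(U=3) = 7/1440
  weight(U=4) = 7/720
Total weight = 7/1440 + 7/720 = 7/480
P(U=3 | obs) = 7/1440 / 7/480 = 1/3
P(U=4 | obs) = 7/720 / 7/480 = 2/3

P(U = 3 | obs) = 1/3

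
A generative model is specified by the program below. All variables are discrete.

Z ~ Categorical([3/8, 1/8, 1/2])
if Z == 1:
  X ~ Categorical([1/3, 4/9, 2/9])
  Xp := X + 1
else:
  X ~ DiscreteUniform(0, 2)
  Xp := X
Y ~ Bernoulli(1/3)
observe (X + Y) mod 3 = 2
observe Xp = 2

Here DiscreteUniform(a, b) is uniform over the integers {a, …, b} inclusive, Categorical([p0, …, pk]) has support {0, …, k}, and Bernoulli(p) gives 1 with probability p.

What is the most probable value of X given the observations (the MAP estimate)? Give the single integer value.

argmax_v P(X = v | obs) = 2

Enumerate traces; 3 have nonzero weight after conditioning:
  (Z=0, X=2, Y=0) weight 1/12
  (Z=1, X=1, Y=1) weight 1/54
  (Z=2, X=2, Y=0) weight 1/9
Group by X:
  weight(X=1) = 1/54
  weight(X=2) = 7/36
Total weight = 1/54 + 7/36 = 23/108
P(X=1 | obs) = 1/54 / 23/108 = 2/23
P(X=2 | obs) = 7/36 / 23/108 = 21/23
argmax = 2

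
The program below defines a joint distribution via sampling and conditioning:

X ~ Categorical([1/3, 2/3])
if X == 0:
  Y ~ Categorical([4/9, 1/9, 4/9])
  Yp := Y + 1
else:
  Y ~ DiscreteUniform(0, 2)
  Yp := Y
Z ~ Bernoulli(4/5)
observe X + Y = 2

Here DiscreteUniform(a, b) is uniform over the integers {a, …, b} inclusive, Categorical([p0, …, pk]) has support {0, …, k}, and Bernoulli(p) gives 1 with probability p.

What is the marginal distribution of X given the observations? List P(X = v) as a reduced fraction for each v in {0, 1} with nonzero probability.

Enumerate traces; 4 have nonzero weight after conditioning:
  (X=0, Y=2, Z=0) weight 4/135
  (X=0, Y=2, Z=1) weight 16/135
  (X=1, Y=1, Z=0) weight 2/45
  (X=1, Y=1, Z=1) weight 8/45
Group by X:
  weight(X=0) = 4/27
  weight(X=1) = 2/9
Total weight = 4/27 + 2/9 = 10/27
P(X=0 | obs) = 4/27 / 10/27 = 2/5
P(X=1 | obs) = 2/9 / 10/27 = 3/5

P(X=0) = 2/5, P(X=1) = 3/5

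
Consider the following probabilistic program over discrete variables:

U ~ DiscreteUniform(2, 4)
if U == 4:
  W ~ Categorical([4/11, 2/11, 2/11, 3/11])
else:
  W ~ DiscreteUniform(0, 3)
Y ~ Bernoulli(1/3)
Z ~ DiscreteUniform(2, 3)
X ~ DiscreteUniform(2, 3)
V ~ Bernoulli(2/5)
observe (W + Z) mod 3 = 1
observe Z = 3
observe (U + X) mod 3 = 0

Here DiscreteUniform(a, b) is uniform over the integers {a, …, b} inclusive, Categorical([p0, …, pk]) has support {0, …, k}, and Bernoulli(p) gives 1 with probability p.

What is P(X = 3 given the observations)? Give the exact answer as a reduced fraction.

Enumerate traces; 8 have nonzero weight after conditioning:
  (U=3, W=1, Y=0, Z=3, X=3, V=0) weight 1/120
  (U=3, W=1, Y=0, Z=3, X=3, V=1) weight 1/180
  (U=3, W=1, Y=1, Z=3, X=3, V=0) weight 1/240
  (U=3, W=1, Y=1, Z=3, X=3, V=1) weight 1/360
  (U=4, W=1, Y=0, Z=3, X=2, V=0) weight 1/165
  (U=4, W=1, Y=0, Z=3, X=2, V=1) weight 2/495
  (U=4, W=1, Y=1, Z=3, X=2, V=0) weight 1/330
  (U=4, W=1, Y=1, Z=3, X=2, V=1) weight 1/495
Group by X:
  weight(X=2) = 1/66
  weight(X=3) = 1/48
Total weight = 1/66 + 1/48 = 19/528
P(X=2 | obs) = 1/66 / 19/528 = 8/19
P(X=3 | obs) = 1/48 / 19/528 = 11/19

P(X = 3 | obs) = 11/19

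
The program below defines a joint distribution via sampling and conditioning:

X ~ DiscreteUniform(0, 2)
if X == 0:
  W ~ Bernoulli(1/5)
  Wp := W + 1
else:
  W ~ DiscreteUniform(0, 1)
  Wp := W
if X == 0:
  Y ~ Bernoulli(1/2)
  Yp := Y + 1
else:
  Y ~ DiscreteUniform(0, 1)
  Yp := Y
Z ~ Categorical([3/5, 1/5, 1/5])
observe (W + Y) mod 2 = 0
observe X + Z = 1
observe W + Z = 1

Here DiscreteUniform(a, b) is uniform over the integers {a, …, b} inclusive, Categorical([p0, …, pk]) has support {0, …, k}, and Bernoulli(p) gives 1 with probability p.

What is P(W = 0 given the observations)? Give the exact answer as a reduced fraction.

P(W = 0 | obs) = 8/23

Enumerate traces; 2 have nonzero weight after conditioning:
  (X=0, W=0, Y=0, Z=1) weight 2/75
  (X=1, W=1, Y=1, Z=0) weight 1/20
Group by W:
  weight(W=0) = 2/75
  weight(W=1) = 1/20
Total weight = 2/75 + 1/20 = 23/300
P(W=0 | obs) = 2/75 / 23/300 = 8/23
P(W=1 | obs) = 1/20 / 23/300 = 15/23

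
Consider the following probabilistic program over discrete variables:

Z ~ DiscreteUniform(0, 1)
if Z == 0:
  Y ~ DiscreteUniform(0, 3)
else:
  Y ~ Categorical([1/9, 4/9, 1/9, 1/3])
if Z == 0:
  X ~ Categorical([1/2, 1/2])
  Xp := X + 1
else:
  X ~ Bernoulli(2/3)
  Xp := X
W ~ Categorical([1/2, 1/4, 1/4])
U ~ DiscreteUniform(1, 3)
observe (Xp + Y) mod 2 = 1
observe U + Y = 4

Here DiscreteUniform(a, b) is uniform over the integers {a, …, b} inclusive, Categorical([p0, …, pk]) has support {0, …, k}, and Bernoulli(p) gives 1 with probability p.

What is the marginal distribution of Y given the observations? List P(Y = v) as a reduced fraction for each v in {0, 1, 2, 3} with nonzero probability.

Enumerate traces; 18 have nonzero weight after conditioning:
  (Z=0, Y=1, X=1, W=0, U=3) weight 1/96
  (Z=0, Y=1, X=1, W=1, U=3) weight 1/192
  (Z=0, Y=1, X=1, W=2, U=3) weight 1/192
  (Z=0, Y=2, X=0, W=0, U=2) weight 1/96
  (Z=0, Y=2, X=0, W=1, U=2) weight 1/192
  (Z=0, Y=2, X=0, W=2, U=2) weight 1/192
  (Z=0, Y=3, X=1, W=0, U=1) weight 1/96
  (Z=0, Y=3, X=1, W=1, U=1) weight 1/192
  … 10 more
Group by Y:
  weight(Y=1) = 59/1296
  weight(Y=2) = 43/1296
  weight(Y=3) = 17/432
Total weight = 59/1296 + 43/1296 + 17/432 = 17/144
P(Y=1 | obs) = 59/1296 / 17/144 = 59/153
P(Y=2 | obs) = 43/1296 / 17/144 = 43/153
P(Y=3 | obs) = 17/432 / 17/144 = 1/3

P(Y=1) = 59/153, P(Y=2) = 43/153, P(Y=3) = 1/3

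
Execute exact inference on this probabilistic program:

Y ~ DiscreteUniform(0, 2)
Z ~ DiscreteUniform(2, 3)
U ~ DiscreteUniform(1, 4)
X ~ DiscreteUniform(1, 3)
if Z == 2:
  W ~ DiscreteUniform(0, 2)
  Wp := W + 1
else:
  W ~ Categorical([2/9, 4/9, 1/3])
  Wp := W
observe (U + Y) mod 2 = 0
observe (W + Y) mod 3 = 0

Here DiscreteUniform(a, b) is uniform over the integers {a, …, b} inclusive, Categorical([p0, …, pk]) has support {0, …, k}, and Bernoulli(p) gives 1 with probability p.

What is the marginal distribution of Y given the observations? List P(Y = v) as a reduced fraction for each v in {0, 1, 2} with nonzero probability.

Enumerate traces; 36 have nonzero weight after conditioning:
  (Y=0, Z=2, U=2, X=1, W=0) weight 1/216
  (Y=0, Z=2, U=2, X=2, W=0) weight 1/216
  (Y=0, Z=2, U=2, X=3, W=0) weight 1/216
  (Y=0, Z=2, U=4, X=1, W=0) weight 1/216
  (Y=0, Z=2, U=4, X=2, W=0) weight 1/216
  (Y=0, Z=2, U=4, X=3, W=0) weight 1/216
  (Y=0, Z=3, U=2, X=1, W=0) weight 1/324
  (Y=0, Z=3, U=2, X=2, W=0) weight 1/324
  (Y=1, Z=2, U=1, X=1, W=2) weight 1/216
  (Y=2, Z=2, U=2, X=1, W=1) weight 1/216
  … 26 more
Group by Y:
  weight(Y=0) = 5/108
  weight(Y=1) = 1/18
  weight(Y=2) = 7/108
Total weight = 5/108 + 1/18 + 7/108 = 1/6
P(Y=0 | obs) = 5/108 / 1/6 = 5/18
P(Y=1 | obs) = 1/18 / 1/6 = 1/3
P(Y=2 | obs) = 7/108 / 1/6 = 7/18

P(Y=0) = 5/18, P(Y=1) = 1/3, P(Y=2) = 7/18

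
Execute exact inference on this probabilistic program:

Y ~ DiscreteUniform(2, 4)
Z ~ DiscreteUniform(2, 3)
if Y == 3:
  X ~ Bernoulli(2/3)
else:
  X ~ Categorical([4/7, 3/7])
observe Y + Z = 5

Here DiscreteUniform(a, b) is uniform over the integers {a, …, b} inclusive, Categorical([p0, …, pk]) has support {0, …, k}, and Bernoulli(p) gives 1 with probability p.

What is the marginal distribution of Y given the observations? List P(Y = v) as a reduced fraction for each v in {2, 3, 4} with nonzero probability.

Enumerate traces; 4 have nonzero weight after conditioning:
  (Y=2, Z=3, X=0) weight 2/21
  (Y=2, Z=3, X=1) weight 1/14
  (Y=3, Z=2, X=0) weight 1/18
  (Y=3, Z=2, X=1) weight 1/9
Group by Y:
  weight(Y=2) = 1/6
  weight(Y=3) = 1/6
Total weight = 1/6 + 1/6 = 1/3
P(Y=2 | obs) = 1/6 / 1/3 = 1/2
P(Y=3 | obs) = 1/6 / 1/3 = 1/2

P(Y=2) = 1/2, P(Y=3) = 1/2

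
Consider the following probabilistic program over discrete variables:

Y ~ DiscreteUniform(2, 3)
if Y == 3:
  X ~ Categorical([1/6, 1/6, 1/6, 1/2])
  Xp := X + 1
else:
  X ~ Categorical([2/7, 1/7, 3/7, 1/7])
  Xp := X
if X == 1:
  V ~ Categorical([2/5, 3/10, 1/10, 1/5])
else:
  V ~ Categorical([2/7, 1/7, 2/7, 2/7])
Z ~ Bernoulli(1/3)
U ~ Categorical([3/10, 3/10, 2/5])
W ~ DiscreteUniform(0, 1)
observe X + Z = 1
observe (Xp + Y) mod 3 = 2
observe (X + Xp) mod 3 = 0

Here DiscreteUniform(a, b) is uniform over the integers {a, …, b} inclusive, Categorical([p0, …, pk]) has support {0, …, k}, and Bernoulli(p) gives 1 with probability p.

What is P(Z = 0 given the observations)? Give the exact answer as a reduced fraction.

P(Z = 0 | obs) = 7/13

Enumerate traces; 48 have nonzero weight after conditioning:
  (Y=2, X=0, V=0, Z=1, U=0, W=0) weight 1/490
  (Y=2, X=0, V=0, Z=1, U=0, W=1) weight 1/490
  (Y=2, X=0, V=0, Z=1, U=1, W=0) weight 1/490
  (Y=2, X=0, V=0, Z=1, U=1, W=1) weight 1/490
  (Y=2, X=0, V=0, Z=1, U=2, W=0) weight 2/735
  (Y=2, X=0, V=0, Z=1, U=2, W=1) weight 2/735
  (Y=2, X=0, V=1, Z=1, U=0, W=0) weight 1/980
  (Y=2, X=0, V=1, Z=1, U=0, W=1) weight 1/980
  (Y=3, X=1, V=0, Z=0, U=0, W=0) weight 1/300
  … 39 more
Group by Z:
  weight(Z=0) = 1/18
  weight(Z=1) = 1/21
Total weight = 1/18 + 1/21 = 13/126
P(Z=0 | obs) = 1/18 / 13/126 = 7/13
P(Z=1 | obs) = 1/21 / 13/126 = 6/13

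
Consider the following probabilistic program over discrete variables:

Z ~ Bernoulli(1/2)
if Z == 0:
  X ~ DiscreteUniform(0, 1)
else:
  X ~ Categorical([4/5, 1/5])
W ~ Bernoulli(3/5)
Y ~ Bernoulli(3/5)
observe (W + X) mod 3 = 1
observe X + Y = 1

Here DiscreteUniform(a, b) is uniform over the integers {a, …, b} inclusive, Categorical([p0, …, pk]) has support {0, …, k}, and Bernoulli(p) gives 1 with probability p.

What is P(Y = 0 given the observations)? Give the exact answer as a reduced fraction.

Enumerate traces; 4 have nonzero weight after conditioning:
  (Z=0, X=0, W=1, Y=1) weight 9/100
  (Z=0, X=1, W=0, Y=0) weight 1/25
  (Z=1, X=0, W=1, Y=1) weight 18/125
  (Z=1, X=1, W=0, Y=0) weight 2/125
Group by Y:
  weight(Y=0) = 7/125
  weight(Y=1) = 117/500
Total weight = 7/125 + 117/500 = 29/100
P(Y=0 | obs) = 7/125 / 29/100 = 28/145
P(Y=1 | obs) = 117/500 / 29/100 = 117/145

P(Y = 0 | obs) = 28/145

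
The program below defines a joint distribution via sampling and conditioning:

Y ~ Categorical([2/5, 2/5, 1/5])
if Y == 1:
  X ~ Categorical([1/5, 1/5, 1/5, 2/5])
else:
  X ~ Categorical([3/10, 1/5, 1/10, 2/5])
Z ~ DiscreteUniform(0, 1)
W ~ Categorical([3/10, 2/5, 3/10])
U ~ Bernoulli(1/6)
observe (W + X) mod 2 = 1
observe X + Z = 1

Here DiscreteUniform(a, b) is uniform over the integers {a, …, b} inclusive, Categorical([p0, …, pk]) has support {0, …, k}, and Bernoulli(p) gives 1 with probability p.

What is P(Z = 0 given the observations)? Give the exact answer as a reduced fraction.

P(Z = 0 | obs) = 15/28

Enumerate traces; 18 have nonzero weight after conditioning:
  (Y=0, X=0, Z=1, W=1, U=0) weight 1/50
  (Y=0, X=0, Z=1, W=1, U=1) weight 1/250
  (Y=0, X=1, Z=0, W=0, U=0) weight 1/100
  (Y=0, X=1, Z=0, W=0, U=1) weight 1/500
  (Y=0, X=1, Z=0, W=2, U=0) weight 1/100
  (Y=0, X=1, Z=0, W=2, U=1) weight 1/500
  (Y=1, X=0, Z=1, W=1, U=0) weight 1/75
  (Y=1, X=0, Z=1, W=1, U=1) weight 1/375
  … 10 more
Group by Z:
  weight(Z=0) = 3/50
  weight(Z=1) = 13/250
Total weight = 3/50 + 13/250 = 14/125
P(Z=0 | obs) = 3/50 / 14/125 = 15/28
P(Z=1 | obs) = 13/250 / 14/125 = 13/28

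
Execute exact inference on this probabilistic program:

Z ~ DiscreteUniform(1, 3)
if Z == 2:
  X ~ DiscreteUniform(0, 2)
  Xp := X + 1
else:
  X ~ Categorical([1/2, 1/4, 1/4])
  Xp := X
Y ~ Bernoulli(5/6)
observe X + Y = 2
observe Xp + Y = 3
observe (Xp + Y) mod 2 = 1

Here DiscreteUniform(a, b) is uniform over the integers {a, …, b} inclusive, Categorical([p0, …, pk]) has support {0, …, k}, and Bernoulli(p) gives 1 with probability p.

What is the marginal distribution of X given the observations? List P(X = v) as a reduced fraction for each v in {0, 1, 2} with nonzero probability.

Enumerate traces; 2 have nonzero weight after conditioning:
  (Z=2, X=1, Y=1) weight 5/54
  (Z=2, X=2, Y=0) weight 1/54
Group by X:
  weight(X=1) = 5/54
  weight(X=2) = 1/54
Total weight = 5/54 + 1/54 = 1/9
P(X=1 | obs) = 5/54 / 1/9 = 5/6
P(X=2 | obs) = 1/54 / 1/9 = 1/6

P(X=1) = 5/6, P(X=2) = 1/6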